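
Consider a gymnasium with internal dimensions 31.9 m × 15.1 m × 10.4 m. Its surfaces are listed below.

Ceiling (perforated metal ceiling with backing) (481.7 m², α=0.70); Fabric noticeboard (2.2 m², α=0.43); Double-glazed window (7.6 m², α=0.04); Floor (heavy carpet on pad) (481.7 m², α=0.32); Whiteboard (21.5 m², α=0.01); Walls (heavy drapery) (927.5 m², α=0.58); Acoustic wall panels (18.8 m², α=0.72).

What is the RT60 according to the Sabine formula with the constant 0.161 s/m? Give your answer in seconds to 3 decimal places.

0.772 seconds

Equivalent absorption area: A = 481.7*0.70 + 2.2*0.43 + 7.6*0.04 + 481.7*0.32 + 21.5*0.01 + 927.5*0.58 + 18.8*0.72 = 1044.285 m².
Room volume: 5009.576 m³.
RT60 = 0.161 · V / A = 0.161 × 5009.576 / 1044.285 = 0.772 s.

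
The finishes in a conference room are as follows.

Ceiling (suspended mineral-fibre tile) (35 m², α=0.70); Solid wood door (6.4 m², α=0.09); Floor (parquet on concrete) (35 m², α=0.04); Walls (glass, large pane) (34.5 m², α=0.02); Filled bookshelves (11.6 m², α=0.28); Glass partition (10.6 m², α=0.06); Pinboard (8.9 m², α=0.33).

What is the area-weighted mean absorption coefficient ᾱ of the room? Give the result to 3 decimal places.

S = Σ Sᵢ = 35 + 6.4 + 35 + 34.5 + 11.6 + 10.6 + 8.9 = 142.0 m².
Σ(Sᵢαᵢ) = 35×0.70 + 6.4×0.09 + 35×0.04 + 34.5×0.02 + 11.6×0.28 + 10.6×0.06 + 8.9×0.33 = 33.987.
ᾱ = A/S = 0.239.

0.239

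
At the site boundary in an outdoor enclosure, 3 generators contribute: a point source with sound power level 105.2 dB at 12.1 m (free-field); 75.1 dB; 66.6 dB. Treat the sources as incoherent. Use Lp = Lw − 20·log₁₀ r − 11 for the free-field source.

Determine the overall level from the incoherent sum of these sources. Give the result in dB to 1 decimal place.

Source at 12.1 m: Lp = 105.2 − 20·log₁₀(12.1) − 11 = 72.5 dB.
Σ 10^(Lᵢ/10) = 5.471e+07.
L_total = 10·log₁₀(5.471e+07) = 77.4 dB.

77.4 dB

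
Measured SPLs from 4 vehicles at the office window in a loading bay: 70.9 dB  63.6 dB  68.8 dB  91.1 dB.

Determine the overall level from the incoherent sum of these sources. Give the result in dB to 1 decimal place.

91.2 dB

Converting to relative power and adding: 10^(70.9/10) + 10^(63.6/10) + 10^(68.8/10) + 10^(91.1/10) = 1.31e+09.
Back to dB: 10·log₁₀ Σ = 91.2 dB.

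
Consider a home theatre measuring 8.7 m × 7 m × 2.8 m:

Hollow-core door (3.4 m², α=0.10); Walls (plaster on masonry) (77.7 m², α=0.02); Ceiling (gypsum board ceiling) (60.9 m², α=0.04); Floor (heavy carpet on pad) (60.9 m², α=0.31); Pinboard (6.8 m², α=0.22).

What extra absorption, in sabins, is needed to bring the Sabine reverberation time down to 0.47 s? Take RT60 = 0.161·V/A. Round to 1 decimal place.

Total absorption A₁ = 3.4*0.10 + 77.7*0.02 + 60.9*0.04 + 60.9*0.31 + 6.8*0.22
  = 0.340 + 1.554 + 2.436 + 18.879 + 1.496 = 24.705 m² sabins.
V = 170.52 m³. Required absorption A₂ = 0.161 × 170.52 / 0.47 = 58.412 sabins.
ΔA = A₂ − A₁ = 58.412 − 24.705 = 33.7 sabins.

33.7 sabins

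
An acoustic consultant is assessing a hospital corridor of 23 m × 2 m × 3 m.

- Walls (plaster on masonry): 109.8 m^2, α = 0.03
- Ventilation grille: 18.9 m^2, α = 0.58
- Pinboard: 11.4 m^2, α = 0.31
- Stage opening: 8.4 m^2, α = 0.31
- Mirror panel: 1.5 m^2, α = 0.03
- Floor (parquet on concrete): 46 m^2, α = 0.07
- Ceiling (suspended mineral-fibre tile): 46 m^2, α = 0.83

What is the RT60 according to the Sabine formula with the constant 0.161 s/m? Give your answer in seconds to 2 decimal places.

0.36 seconds

Equivalent absorption area: A = 109.8*0.03 + 18.9*0.58 + 11.4*0.31 + 8.4*0.31 + 1.5*0.03 + 46*0.07 + 46*0.83 = 61.839 m^2.
Room volume: 138 m³.
RT60 = 0.161 · V / A = 0.161 × 138 / 61.839 = 0.36 s.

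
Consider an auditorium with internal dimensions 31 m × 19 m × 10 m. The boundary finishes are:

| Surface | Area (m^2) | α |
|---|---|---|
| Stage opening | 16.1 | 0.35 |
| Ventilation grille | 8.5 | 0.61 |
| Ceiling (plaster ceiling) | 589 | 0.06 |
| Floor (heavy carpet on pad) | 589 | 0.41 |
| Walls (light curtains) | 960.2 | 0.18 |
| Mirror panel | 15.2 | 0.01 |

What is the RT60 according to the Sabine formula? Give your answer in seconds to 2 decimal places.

2.06 s

Total absorption A = 16.1*0.35 + 8.5*0.61 + 589*0.06 + 589*0.41 + 960.2*0.18 + 15.2*0.01
  = 5.635 + 5.185 + 35.340 + 241.490 + 172.836 + 0.152 = 460.638 m^2 sabins.
Volume V = 31 × 19 × 10 = 5890 m³.
Sabine: RT60 = 0.161 × 5890 / 460.638 = 2.06 s.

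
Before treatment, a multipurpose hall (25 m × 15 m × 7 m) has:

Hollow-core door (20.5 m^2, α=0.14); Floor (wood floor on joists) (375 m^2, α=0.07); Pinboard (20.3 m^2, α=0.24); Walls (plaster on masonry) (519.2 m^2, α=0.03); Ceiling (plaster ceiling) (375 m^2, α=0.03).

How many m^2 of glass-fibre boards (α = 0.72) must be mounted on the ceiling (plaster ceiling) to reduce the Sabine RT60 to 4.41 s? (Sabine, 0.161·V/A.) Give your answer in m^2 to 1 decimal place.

A₁ = Σ Sᵢαᵢ = 20.5·0.14 + 375·0.07 + 20.3·0.24 + 519.2·0.03 + 375·0.03 = 60.818 sabins.
Required A₂ = 0.161·2625/4.41 = 95.833 sabins.
Absorption to add: 95.833 − 60.818 = 35.015 sabins.
Net gain per m^2: Δα = 0.72 − 0.03 = 0.69.
Area = ΔA/Δα = 35.015/0.69 = 50.7 m^2.

50.7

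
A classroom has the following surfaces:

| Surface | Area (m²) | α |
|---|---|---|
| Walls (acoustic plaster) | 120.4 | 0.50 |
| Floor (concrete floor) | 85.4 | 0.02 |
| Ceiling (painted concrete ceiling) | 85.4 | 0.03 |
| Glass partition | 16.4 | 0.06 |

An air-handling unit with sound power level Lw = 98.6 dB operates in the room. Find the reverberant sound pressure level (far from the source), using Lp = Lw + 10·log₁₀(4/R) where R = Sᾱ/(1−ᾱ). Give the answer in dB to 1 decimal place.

85.4 dB

A = 65.454 sabins; S = 307.6 m².
ᾱ = 65.454/307.6 = 0.2128; R = Sᾱ/(1−ᾱ) = 65.454/(1−0.2128) = 83.148 m².
Lp = Lw + 10 log₁₀(4/R) = 98.6 -13.18 = 85.4 dB.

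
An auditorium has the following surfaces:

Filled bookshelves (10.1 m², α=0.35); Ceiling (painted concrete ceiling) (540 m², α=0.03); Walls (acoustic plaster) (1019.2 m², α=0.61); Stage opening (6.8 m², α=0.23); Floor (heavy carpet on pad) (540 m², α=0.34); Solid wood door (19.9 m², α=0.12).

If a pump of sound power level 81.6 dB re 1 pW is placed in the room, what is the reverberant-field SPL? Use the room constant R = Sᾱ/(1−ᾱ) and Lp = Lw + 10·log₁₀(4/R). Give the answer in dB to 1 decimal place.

56.3 dB

A = 828.999 sabins; S = 2136.0 m².
ᾱ = 0.3881, so room constant R = A/(1−ᾱ) = 1354.795 m².
Lp = 81.6 + 10·log₁₀(4/1354.795) = 81.6 + (-25.30) = 56.3 dB.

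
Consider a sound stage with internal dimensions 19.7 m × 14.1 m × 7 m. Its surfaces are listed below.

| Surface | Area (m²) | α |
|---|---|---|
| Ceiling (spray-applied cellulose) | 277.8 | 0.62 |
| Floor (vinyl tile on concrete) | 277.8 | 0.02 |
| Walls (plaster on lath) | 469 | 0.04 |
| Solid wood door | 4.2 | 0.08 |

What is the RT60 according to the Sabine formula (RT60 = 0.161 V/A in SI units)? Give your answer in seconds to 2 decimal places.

Summing Sᵢαᵢ: 172.236 + 5.556 + 18.760 + 0.336 → A = 196.888 sabins.
Room volume: 1944.39 m³.
T = 0.161 V/A = 0.161·1944.39/196.888 = 1.59 s.

1.59 s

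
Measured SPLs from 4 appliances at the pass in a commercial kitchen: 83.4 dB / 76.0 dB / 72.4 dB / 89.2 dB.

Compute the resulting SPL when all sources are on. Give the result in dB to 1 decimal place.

90.4 dB

Σ 10^(Lᵢ/10) = 1.108e+09.
Combined level = 10 log₁₀(1.108e+09) = 90.4 dB.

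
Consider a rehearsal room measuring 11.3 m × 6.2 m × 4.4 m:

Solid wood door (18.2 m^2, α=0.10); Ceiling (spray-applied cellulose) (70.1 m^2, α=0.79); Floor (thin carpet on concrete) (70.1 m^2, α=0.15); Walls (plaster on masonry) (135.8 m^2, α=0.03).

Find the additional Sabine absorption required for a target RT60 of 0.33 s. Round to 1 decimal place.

78.6 sabins

Summing Sᵢαᵢ: 1.820 + 55.379 + 10.515 + 4.074 → A₁ = 71.788 sabins.
V = 308.264 m³. Required absorption A₂ = 0.161 × 308.264 / 0.33 = 150.395 sabins.
Additional absorption ΔA = 150.395 − 71.788 = 78.6 sabins.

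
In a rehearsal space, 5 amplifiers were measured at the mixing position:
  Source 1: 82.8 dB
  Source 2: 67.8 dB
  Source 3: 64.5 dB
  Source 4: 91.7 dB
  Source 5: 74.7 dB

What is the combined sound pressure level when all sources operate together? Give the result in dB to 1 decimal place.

Σ 10^(Lᵢ/10) = 1.708e+09.
L_total = 10·log₁₀(1.708e+09) = 92.3 dB.

92.3 dB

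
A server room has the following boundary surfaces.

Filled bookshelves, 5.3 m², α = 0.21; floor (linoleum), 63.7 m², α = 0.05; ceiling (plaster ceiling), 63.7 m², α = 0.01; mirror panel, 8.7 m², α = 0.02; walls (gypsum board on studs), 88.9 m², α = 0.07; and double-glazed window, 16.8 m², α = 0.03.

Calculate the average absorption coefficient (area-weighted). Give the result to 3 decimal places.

0.048

Total surface area S = 247.1 m².
Weighted sum Σ Sα = 11.836.
ᾱ = 11.836 / 247.1 = 0.048.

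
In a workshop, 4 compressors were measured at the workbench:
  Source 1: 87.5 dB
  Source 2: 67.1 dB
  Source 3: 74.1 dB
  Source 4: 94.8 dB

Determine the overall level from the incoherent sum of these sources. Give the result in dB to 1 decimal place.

95.6 dB

Σ 10^(Lᵢ/10) = 3.613e+09.
L_total = 10·log₁₀(3.613e+09) = 95.6 dB.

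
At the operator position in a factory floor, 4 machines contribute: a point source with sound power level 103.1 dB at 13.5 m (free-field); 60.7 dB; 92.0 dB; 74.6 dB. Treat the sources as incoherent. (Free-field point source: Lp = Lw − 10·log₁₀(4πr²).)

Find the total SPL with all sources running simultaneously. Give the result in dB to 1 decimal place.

92.1 dB

Source at 13.5 m: Lp = 103.1 − 10·log₁₀(4π·13.5²) = 103.1 − 10·log₁₀(2290.221) = 69.5 dB.
Converting to relative power and adding: 10^(69.5/10) + 10^(60.7/10) + 10^(92.0/10) + 10^(74.6/10) = 1.624e+09.
Back to dB: 10·log₁₀ Σ = 92.1 dB.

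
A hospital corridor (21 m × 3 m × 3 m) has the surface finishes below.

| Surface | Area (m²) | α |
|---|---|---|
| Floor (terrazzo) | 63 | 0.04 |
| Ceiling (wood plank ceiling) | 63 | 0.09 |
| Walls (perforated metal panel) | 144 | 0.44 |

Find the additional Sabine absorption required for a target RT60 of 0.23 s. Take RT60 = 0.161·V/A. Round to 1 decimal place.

A₁ = Σ Sᵢαᵢ = 63*0.04 + 63*0.09 + 144*0.44 = 71.550 sabins.
Target A₂ = 0.161·189/0.23 = 132.300 sabins (V = 189 m³).
ΔA = A₂ − A₁ = 132.300 − 71.550 = 60.8 sabins.

60.8 sabins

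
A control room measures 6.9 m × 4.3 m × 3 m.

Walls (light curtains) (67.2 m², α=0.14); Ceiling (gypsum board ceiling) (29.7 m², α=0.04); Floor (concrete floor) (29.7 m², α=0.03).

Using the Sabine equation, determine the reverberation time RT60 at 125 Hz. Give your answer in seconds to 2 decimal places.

Summing Sᵢαᵢ: 9.408 + 1.188 + 0.891 → A = 11.487 sabins.
Volume V = 6.9 × 4.3 × 3 = 89.01 m³.
RT60 = 0.161 · V / A = 0.161 × 89.01 / 11.487 = 1.25 s.

1.25 s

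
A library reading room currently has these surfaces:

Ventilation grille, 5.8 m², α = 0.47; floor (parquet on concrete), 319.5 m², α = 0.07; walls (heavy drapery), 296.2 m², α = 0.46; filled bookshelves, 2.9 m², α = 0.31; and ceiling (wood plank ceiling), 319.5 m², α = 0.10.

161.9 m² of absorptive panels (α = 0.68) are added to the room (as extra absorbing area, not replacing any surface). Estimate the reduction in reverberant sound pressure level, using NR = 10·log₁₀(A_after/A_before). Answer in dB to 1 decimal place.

Total absorption A_before = 5.8·0.47 + 319.5·0.07 + 296.2·0.46 + 2.9·0.31 + 319.5·0.10
  = 2.726 + 22.365 + 136.252 + 0.899 + 31.950 = 194.192 m² sabins.
Treatment contributes 161.9·0.68 = 110.092 sabins.
A_after = 194.192 + 110.092 = 304.284 sabins.
NR = 10·log₁₀(304.284/194.192) = 2.0 dB.

2.0 dB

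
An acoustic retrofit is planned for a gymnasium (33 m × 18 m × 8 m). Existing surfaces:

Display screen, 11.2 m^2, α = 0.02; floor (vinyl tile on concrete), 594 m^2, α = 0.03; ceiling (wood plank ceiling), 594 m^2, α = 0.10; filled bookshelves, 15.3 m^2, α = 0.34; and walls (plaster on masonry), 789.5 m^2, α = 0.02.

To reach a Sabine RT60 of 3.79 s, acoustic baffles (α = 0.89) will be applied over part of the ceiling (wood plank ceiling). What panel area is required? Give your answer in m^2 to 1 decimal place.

A₁ = Σ Sᵢαᵢ = 11.2×0.02 + 594×0.03 + 594×0.10 + 15.3×0.34 + 789.5×0.02 = 98.436 sabins.
V = 4752 m³. Target absorption A₂ = 0.161 × 4752 / 3.79 = 201.866 sabins.
ΔA needed = 201.866 − 98.436 = 103.430 sabins.
Each m^2 of panel replacing the ceiling (wood plank ceiling) adds (0.89 − 0.10) = 0.79 sabins.
Panel area = 103.430 / 0.79 = 130.9 m^2.

130.9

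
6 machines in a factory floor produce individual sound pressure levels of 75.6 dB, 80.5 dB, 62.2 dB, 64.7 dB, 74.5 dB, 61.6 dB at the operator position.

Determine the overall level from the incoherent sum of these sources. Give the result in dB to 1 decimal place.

Sum in the linear (power) domain: Σ 10^(Lᵢ/10) = 10^(75.6/10) + 10^(80.5/10) + 10^(62.2/10) + 10^(64.7/10) + 10^(74.5/10) + 10^(61.6/10) = 1.827e+08.
Combined level = 10 log₁₀(1.827e+08) = 82.6 dB.

82.6 dB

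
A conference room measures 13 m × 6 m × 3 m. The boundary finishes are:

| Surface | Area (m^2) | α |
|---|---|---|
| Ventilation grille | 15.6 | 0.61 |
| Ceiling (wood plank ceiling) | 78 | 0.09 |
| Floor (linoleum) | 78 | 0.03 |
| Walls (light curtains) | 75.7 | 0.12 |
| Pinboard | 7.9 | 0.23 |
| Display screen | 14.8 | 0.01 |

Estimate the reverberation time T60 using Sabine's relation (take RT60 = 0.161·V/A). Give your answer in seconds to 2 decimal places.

1.26 s

A = Σ Sᵢαᵢ = 15.6×0.61 + 78×0.09 + 78×0.03 + 75.7×0.12 + 7.9×0.23 + 14.8×0.01 = 29.925 sabins.
V = 13·6·3 = 234 m³.
Sabine: RT60 = 0.161 × 234 / 29.925 = 1.26 s.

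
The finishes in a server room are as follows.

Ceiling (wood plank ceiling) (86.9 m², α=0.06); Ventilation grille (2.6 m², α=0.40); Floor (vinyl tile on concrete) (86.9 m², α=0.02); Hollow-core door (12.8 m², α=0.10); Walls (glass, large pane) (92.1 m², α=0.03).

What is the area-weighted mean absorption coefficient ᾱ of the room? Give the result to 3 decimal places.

S = Σ Sᵢ = 86.9 + 2.6 + 86.9 + 12.8 + 92.1 = 281.3 m².
A = 86.9·0.06 + 2.6·0.40 + 86.9·0.02 + 12.8·0.10 + 92.1·0.03 = 12.035 sabins.
ᾱ = 12.035 / 281.3 = 0.043.

0.043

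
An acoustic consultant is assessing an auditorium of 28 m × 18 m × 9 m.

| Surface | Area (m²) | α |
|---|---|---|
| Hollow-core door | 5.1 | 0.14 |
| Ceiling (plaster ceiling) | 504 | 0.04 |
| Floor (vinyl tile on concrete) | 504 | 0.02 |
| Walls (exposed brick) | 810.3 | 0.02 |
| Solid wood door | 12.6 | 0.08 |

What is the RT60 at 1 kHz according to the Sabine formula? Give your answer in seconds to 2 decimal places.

15.16 sec

A = Σ Sᵢαᵢ = 5.1*0.14 + 504*0.04 + 504*0.02 + 810.3*0.02 + 12.6*0.08 = 48.168 sabins.
Volume V = 28 × 18 × 9 = 4536 m³.
RT60 = 0.161 · V / A = 0.161 × 4536 / 48.168 = 15.16 s.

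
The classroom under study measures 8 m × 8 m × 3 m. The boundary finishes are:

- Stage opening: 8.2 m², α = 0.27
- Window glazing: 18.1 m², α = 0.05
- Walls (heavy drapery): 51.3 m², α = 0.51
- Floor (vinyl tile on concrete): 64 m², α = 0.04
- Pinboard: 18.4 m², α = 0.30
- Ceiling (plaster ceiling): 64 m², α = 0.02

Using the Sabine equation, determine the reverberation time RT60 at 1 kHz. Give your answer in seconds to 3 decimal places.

A = Σ Sᵢαᵢ = 8.2*0.27 + 18.1*0.05 + 51.3*0.51 + 64*0.04 + 18.4*0.30 + 64*0.02 = 38.642 sabins.
Room volume: 192 m³.
RT60 = 0.161 · V / A = 0.161 × 192 / 38.642 = 0.800 s.

0.800 s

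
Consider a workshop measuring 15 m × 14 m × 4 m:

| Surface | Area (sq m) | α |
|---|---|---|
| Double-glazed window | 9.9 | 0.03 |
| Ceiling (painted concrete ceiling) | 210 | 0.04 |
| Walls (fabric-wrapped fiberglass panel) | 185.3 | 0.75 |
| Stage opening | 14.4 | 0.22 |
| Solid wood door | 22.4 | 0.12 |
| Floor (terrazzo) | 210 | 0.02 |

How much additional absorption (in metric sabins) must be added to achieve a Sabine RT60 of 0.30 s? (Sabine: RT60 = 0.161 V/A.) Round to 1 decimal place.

293.1 sabins

Summing Sᵢαᵢ: 0.297 + 8.400 + 138.975 + 3.168 + 2.688 + 4.200 → A₁ = 157.728 sabins.
Target A₂ = 0.161·840/0.30 = 450.800 sabins (V = 840 m³).
Shortfall: 450.800 − 157.728 = 293.1 sabins.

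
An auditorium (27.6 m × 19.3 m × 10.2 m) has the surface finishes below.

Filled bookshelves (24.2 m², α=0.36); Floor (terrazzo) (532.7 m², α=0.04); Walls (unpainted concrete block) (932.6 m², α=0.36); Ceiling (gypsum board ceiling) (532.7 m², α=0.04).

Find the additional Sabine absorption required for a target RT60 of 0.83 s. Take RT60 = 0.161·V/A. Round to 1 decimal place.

Total absorption A₁ = 24.2×0.36 + 532.7×0.04 + 932.6×0.36 + 532.7×0.04
  = 8.712 + 21.308 + 335.736 + 21.308 = 387.064 m² sabins.
For T = 0.83 s, need A₂ = 0.161·V/T = 0.161·5433.336/0.83 = 1053.936 sabins.
Additional absorption ΔA = 1053.936 − 387.064 = 666.9 sabins.

666.9 sabins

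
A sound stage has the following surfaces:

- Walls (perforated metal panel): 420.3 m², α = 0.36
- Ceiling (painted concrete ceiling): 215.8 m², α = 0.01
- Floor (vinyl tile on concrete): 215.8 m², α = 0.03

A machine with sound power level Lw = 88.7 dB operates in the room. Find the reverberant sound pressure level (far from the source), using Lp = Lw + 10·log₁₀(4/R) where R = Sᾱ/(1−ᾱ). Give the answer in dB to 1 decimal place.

A = 159.940 sabins; S = 851.9 m².
ᾱ = 0.1877, so room constant R = A/(1−ᾱ) = 196.898 m².
Lp = 88.7 + 10·log₁₀(4/196.898) = 88.7 + (-16.92) = 71.8 dB.

71.8 dB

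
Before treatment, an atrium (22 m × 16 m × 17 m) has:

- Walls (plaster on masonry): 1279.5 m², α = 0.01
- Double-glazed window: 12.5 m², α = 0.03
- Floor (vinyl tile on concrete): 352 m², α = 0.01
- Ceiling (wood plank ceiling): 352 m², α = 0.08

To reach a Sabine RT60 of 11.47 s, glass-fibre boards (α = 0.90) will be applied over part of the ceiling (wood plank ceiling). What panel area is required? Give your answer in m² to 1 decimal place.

47.7

A₁ = Σ Sᵢαᵢ = 1279.5×0.01 + 12.5×0.03 + 352×0.01 + 352×0.08 = 44.850 sabins.
Required A₂ = 0.161·5984/11.47 = 83.995 sabins.
ΔA needed = 83.995 − 44.850 = 39.145 sabins.
Net gain per m²: Δα = 0.90 − 0.08 = 0.82.
Panel area = 39.145 / 0.82 = 47.7 m².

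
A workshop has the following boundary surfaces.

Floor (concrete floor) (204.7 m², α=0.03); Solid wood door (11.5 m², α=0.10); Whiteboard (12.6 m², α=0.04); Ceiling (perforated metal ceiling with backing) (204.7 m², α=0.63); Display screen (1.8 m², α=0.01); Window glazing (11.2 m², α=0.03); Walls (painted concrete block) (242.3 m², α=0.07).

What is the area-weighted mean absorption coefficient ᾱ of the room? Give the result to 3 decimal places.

0.224

Total surface area S = 688.8 m².
Σ(Sᵢαᵢ) = 204.7*0.03 + 11.5*0.10 + 12.6*0.04 + 204.7*0.63 + 1.8*0.01 + 11.2*0.03 + 242.3*0.07 = 154.071.
ᾱ = A/S = 0.224.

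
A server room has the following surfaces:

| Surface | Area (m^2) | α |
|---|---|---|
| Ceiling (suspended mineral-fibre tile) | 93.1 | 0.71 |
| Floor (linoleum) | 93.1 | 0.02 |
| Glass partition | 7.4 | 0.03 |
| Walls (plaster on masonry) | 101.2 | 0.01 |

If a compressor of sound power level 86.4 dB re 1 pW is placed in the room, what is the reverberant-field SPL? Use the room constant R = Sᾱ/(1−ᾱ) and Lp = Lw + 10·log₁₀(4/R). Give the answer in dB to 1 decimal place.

72.9 dB

A = 69.197 sabins; S = 294.8 m^2.
ᾱ = 69.197/294.8 = 0.2347; R = Sᾱ/(1−ᾱ) = 69.197/(1−0.2347) = 90.418 m^2.
Lp = 86.4 + 10·log₁₀(4/90.418) = 86.4 + (-13.54) = 72.9 dB.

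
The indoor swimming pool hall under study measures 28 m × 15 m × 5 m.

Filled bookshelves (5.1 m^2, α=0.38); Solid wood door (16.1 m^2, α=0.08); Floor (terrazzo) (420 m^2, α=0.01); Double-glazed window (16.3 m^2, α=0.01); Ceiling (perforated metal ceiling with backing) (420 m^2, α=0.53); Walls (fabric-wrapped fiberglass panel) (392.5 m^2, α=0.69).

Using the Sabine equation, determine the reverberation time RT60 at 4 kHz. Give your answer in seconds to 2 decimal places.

Summing Sᵢαᵢ: 1.938 + 1.288 + 4.200 + 0.163 + 222.600 + 270.825 → A = 501.014 sabins.
Volume V = 28 × 15 × 5 = 2100 m³.
RT60 = 0.161 · V / A = 0.161 × 2100 / 501.014 = 0.67 s.

0.67 s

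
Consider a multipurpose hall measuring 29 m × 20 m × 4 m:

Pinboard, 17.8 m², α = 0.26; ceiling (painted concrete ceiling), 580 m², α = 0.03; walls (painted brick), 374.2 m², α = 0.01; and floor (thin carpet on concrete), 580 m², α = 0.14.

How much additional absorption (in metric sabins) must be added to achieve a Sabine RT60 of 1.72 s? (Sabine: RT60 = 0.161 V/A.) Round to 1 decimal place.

110.2 sabins

A₁ = Σ Sᵢαᵢ = 17.8·0.26 + 580·0.03 + 374.2·0.01 + 580·0.14 = 106.970 sabins.
Target A₂ = 0.161·2320/1.72 = 217.163 sabins (V = 2320 m³).
Additional absorption ΔA = 217.163 − 106.970 = 110.2 sabins.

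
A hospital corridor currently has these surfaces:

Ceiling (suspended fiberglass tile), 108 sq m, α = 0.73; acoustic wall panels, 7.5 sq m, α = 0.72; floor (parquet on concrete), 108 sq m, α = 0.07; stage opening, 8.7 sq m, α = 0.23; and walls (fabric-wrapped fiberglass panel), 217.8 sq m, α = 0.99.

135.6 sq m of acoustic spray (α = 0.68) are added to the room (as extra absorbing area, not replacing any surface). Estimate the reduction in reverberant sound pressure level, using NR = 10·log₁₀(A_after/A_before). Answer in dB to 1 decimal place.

1.1 dB

Total absorption A_before = 108×0.73 + 7.5×0.72 + 108×0.07 + 8.7×0.23 + 217.8×0.99
  = 78.840 + 5.400 + 7.560 + 2.001 + 215.622 = 309.423 sq m sabins.
Added absorption = 135.6 × 0.68 = 92.208 sabins.
New total A_after = 401.631 sabins.
Reduction = 10 log₁₀(A_after/A_before) = 10 log₁₀(1.2980) = 1.1 dB.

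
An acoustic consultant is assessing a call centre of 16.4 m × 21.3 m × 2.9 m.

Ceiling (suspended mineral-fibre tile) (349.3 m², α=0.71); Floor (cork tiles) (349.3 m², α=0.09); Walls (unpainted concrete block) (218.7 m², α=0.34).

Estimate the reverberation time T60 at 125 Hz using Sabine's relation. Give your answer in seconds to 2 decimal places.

0.46 sec

Total absorption A = 349.3·0.71 + 349.3·0.09 + 218.7·0.34
  = 248.003 + 31.437 + 74.358 = 353.798 m² sabins.
Volume V = 16.4 × 21.3 × 2.9 = 1013.028 m³.
T = 0.161 V/A = 0.161·1013.028/353.798 = 0.46 s.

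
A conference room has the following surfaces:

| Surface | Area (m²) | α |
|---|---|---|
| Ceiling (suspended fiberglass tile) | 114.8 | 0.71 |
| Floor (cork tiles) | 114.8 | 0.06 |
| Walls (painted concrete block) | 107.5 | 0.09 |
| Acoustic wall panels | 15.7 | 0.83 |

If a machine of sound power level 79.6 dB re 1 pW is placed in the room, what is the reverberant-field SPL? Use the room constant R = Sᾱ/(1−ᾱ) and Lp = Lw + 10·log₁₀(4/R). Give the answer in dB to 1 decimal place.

Σ(Sᵢαᵢ) = 114.8×0.71 + 114.8×0.06 + 107.5×0.09 + 15.7×0.83 = 111.102; total area S = 352.8 m².
ᾱ = 111.102/352.8 = 0.3149; R = Sᾱ/(1−ᾱ) = 111.102/(1−0.3149) = 162.169 m².
Lp = Lw + 10 log₁₀(4/R) = 79.6 -16.08 = 63.5 dB.

63.5 dB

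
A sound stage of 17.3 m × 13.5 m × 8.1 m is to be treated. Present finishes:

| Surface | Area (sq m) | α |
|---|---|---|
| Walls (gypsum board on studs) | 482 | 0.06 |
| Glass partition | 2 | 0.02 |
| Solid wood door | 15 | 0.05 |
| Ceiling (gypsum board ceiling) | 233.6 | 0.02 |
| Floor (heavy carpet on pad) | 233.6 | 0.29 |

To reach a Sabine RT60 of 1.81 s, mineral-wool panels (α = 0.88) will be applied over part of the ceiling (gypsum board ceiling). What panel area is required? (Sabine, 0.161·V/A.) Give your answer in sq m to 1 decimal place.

76.9

Total absorption A₁ = 482*0.06 + 2*0.02 + 15*0.05 + 233.6*0.02 + 233.6*0.29
  = 28.920 + 0.040 + 0.750 + 4.672 + 67.744 = 102.126 sq m sabins.
V = 1891.755 m³. Target absorption A₂ = 0.161 × 1891.755 / 1.81 = 168.272 sabins.
Absorption to add: 168.272 − 102.126 = 66.146 sabins.
Net gain per sq m: Δα = 0.88 − 0.02 = 0.86.
Panel area = 66.146 / 0.86 = 76.9 sq m.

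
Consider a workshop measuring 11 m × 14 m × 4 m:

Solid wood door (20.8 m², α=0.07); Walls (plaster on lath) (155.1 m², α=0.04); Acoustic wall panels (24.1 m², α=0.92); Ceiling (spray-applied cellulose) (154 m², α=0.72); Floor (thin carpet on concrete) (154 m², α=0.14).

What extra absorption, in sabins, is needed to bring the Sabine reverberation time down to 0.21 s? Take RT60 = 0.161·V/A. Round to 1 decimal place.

310.0 sabins

Total absorption A₁ = 20.8*0.07 + 155.1*0.04 + 24.1*0.92 + 154*0.72 + 154*0.14
  = 1.456 + 6.204 + 22.172 + 110.880 + 21.560 = 162.272 m² sabins.
V = 616 m³. Required absorption A₂ = 0.161 × 616 / 0.21 = 472.267 sabins.
Additional absorption ΔA = 472.267 − 162.272 = 310.0 sabins.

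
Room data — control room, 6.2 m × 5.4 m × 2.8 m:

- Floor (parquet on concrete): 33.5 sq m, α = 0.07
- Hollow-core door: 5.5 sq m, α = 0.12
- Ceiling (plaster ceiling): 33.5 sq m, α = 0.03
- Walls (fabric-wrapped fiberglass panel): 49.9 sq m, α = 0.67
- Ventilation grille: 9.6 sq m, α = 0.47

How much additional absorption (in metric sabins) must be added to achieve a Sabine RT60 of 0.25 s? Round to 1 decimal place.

18.4 sabins

Total absorption A₁ = 33.5·0.07 + 5.5·0.12 + 33.5·0.03 + 49.9·0.67 + 9.6·0.47
  = 2.345 + 0.660 + 1.005 + 33.433 + 4.512 = 41.955 sq m sabins.
Target A₂ = 0.161·93.744/0.25 = 60.371 sabins (V = 93.744 m³).
Additional absorption ΔA = 60.371 − 41.955 = 18.4 sabins.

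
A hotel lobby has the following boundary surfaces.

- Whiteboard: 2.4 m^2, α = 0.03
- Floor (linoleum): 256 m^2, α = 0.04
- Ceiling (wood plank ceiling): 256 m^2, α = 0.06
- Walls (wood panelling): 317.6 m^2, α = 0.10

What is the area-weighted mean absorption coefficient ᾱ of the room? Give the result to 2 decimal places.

S = Σ Sᵢ = 2.4 + 256 + 256 + 317.6 = 832.0 m^2.
Σ(Sᵢαᵢ) = 2.4*0.03 + 256*0.04 + 256*0.06 + 317.6*0.10 = 57.432.
ᾱ = A/S = 0.07.

0.07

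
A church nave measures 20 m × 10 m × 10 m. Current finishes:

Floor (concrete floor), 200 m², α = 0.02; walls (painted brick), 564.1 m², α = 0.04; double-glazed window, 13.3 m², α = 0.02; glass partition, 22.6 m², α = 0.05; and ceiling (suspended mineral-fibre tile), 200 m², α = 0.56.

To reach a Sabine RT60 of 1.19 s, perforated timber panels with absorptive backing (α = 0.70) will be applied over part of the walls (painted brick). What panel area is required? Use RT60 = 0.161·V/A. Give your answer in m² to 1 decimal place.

Total absorption A₁ = 200*0.02 + 564.1*0.04 + 13.3*0.02 + 22.6*0.05 + 200*0.56
  = 4.000 + 22.564 + 0.266 + 1.130 + 112.000 = 139.960 m² sabins.
Required A₂ = 0.161·2000/1.19 = 270.588 sabins.
ΔA needed = 270.588 − 139.960 = 130.628 sabins.
Net gain per m²: Δα = 0.70 − 0.04 = 0.66.
Panel area = 130.628 / 0.66 = 197.9 m².

197.9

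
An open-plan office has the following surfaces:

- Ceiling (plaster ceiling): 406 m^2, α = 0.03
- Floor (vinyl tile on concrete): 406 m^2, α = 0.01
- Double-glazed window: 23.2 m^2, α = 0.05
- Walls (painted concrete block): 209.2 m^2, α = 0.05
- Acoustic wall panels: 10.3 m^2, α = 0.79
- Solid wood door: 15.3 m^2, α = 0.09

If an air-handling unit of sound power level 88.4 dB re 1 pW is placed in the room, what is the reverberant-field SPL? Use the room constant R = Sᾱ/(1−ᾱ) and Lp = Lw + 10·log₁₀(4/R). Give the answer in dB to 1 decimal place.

Σ(Sᵢαᵢ) = 406·0.03 + 406·0.01 + 23.2·0.05 + 209.2·0.05 + 10.3·0.79 + 15.3·0.09 = 37.374; total area S = 1070.0 m^2.
ᾱ = 0.0349, so room constant R = A/(1−ᾱ) = 38.726 m^2.
Lp = 88.4 + 10·log₁₀(4/38.726) = 88.4 + (-9.86) = 78.5 dB.

78.5 dB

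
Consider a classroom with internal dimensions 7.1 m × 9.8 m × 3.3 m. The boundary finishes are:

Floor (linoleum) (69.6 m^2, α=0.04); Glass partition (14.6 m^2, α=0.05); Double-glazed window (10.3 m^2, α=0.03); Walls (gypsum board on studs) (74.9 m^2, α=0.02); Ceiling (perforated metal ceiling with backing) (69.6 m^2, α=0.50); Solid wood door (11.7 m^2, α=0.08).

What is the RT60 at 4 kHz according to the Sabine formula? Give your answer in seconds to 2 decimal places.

0.90 seconds

Total absorption A = 69.6×0.04 + 14.6×0.05 + 10.3×0.03 + 74.9×0.02 + 69.6×0.50 + 11.7×0.08
  = 2.784 + 0.730 + 0.309 + 1.498 + 34.800 + 0.936 = 41.057 m^2 sabins.
Room volume: 229.614 m³.
Sabine: RT60 = 0.161 × 229.614 / 41.057 = 0.90 s.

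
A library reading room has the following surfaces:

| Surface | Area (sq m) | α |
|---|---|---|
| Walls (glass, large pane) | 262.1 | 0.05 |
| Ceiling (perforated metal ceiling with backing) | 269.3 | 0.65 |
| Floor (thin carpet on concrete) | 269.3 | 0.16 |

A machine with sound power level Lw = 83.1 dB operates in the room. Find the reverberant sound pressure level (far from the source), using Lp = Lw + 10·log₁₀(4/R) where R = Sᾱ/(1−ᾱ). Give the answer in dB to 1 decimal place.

Σ(Sᵢαᵢ) = 262.1·0.05 + 269.3·0.65 + 269.3·0.16 = 231.238; total area S = 800.7 sq m.
ᾱ = 0.2888, so room constant R = A/(1−ᾱ) = 325.138 sq m.
Lp = 83.1 + 10·log₁₀(4/325.138) = 83.1 + (-19.10) = 64.0 dB.

64.0 dB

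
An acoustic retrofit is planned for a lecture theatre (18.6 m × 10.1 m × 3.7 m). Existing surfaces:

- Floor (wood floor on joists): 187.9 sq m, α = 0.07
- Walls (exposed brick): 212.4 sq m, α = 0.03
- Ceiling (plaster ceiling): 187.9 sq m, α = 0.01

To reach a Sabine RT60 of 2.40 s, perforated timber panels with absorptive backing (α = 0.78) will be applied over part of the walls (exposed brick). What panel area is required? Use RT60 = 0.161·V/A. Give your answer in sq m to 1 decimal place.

Total absorption A₁ = 187.9·0.07 + 212.4·0.03 + 187.9·0.01
  = 13.153 + 6.372 + 1.879 = 21.404 sq m sabins.
V = 695.082 m³. Target absorption A₂ = 0.161 × 695.082 / 2.40 = 46.628 sabins.
ΔA needed = 46.628 − 21.404 = 25.224 sabins.
Net gain per sq m: Δα = 0.78 − 0.03 = 0.75.
Panel area = 25.224 / 0.75 = 33.6 sq m.

33.6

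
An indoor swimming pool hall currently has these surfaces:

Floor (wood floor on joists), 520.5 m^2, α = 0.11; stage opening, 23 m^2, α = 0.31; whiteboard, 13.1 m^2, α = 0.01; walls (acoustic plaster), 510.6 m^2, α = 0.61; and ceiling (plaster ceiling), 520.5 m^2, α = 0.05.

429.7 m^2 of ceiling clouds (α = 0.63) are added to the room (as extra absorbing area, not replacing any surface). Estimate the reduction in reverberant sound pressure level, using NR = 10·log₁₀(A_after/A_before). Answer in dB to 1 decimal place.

Equivalent absorption area: A_before = 520.5×0.11 + 23×0.31 + 13.1×0.01 + 510.6×0.61 + 520.5×0.05 = 402.007 m^2.
Treatment contributes 429.7·0.63 = 270.711 sabins.
A_after = 402.007 + 270.711 = 672.718 sabins.
Reduction = 10 log₁₀(A_after/A_before) = 10 log₁₀(1.6734) = 2.2 dB.

2.2 dB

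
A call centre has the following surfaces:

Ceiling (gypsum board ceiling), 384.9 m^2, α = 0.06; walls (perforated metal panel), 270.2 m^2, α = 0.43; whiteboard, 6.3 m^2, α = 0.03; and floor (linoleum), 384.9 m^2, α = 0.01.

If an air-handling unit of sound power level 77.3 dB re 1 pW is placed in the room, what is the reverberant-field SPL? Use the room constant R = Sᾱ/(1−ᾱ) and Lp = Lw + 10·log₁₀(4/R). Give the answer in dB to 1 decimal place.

A = 143.318 sabins; S = 1046.3 m^2.
ᾱ = 0.1370, so room constant R = A/(1−ᾱ) = 166.070 m^2.
Lp = Lw + 10 log₁₀(4/R) = 77.3 -16.18 = 61.1 dB.

61.1 dB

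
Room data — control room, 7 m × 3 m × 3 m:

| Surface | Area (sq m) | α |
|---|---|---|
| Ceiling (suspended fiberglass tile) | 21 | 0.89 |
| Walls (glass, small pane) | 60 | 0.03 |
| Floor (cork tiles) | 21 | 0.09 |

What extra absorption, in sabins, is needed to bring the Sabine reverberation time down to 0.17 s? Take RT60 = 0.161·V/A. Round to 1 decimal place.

Summing Sᵢαᵢ: 18.690 + 1.800 + 1.890 → A₁ = 22.380 sabins.
V = 63 m³. Required absorption A₂ = 0.161 × 63 / 0.17 = 59.665 sabins.
Shortfall: 59.665 − 22.380 = 37.3 sabins.

37.3 sabins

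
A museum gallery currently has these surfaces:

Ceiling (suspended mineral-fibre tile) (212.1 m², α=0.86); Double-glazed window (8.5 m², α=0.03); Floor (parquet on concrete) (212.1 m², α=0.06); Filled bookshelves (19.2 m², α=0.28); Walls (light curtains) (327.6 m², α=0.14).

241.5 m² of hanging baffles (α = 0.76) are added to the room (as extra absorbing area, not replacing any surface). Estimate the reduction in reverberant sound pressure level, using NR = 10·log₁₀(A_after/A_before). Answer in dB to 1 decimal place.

2.4 dB

A_before = Σ Sᵢαᵢ = 212.1*0.86 + 8.5*0.03 + 212.1*0.06 + 19.2*0.28 + 327.6*0.14 = 246.627 sabins.
Added absorption = 241.5 × 0.76 = 183.540 sabins.
A_after = 246.627 + 183.540 = 430.167 sabins.
Reduction = 10 log₁₀(A_after/A_before) = 10 log₁₀(1.7442) = 2.4 dB.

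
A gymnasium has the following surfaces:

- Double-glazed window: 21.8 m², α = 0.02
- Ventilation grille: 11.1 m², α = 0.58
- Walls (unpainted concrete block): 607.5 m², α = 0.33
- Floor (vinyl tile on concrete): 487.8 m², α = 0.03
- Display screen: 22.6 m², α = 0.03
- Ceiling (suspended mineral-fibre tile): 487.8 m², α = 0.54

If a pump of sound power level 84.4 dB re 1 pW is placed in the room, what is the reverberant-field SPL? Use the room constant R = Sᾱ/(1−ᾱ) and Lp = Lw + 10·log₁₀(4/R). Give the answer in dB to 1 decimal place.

Σ(Sᵢαᵢ) = 21.8×0.02 + 11.1×0.58 + 607.5×0.33 + 487.8×0.03 + 22.6×0.03 + 487.8×0.54 = 486.073; total area S = 1638.6 m².
ᾱ = 0.2966, so room constant R = A/(1−ᾱ) = 691.034 m².
Lp = 84.4 + 10·log₁₀(4/691.034) = 84.4 + (-22.37) = 62.0 dB.

62.0 dB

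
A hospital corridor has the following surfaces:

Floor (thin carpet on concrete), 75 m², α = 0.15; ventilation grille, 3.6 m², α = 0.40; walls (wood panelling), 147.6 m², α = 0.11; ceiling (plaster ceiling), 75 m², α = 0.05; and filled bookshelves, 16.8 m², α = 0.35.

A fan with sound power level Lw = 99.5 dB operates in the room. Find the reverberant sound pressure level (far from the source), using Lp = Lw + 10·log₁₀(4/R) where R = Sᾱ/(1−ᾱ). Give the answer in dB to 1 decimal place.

Σ(Sᵢαᵢ) = 75·0.15 + 3.6·0.40 + 147.6·0.11 + 75·0.05 + 16.8·0.35 = 38.556; total area S = 318.0 m².
ᾱ = 0.1212, so room constant R = A/(1−ᾱ) = 43.873 m².
Lp = Lw + 10 log₁₀(4/R) = 99.5 -10.40 = 89.1 dB.

89.1 dB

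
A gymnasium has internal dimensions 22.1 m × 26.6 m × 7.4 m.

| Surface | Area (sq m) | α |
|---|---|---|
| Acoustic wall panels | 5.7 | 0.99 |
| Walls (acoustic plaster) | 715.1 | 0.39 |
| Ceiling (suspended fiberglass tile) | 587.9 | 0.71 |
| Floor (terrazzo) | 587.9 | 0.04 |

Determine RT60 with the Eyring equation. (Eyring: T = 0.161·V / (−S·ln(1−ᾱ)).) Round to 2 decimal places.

0.77 s

Total surface area S = 5.7 + 715.1 + 587.9 + 587.9 = 1896.6 sq m.
Absorption A = 5.7×0.99 + 715.1×0.39 + 587.9×0.71 + 587.9×0.04 = 725.457 sabins.
ᾱ = 725.457 / 1896.6 = 0.3825.
−S·ln(1−ᾱ) = −1896.6 × ln(1 − 0.3825) = 914.306.
V = 22.1 × 26.6 × 7.4 = 4350.164 m³.
T = 0.161·V/[−S·ln(1−ᾱ)] = 0.161·4350.164/914.306 = 0.77 s.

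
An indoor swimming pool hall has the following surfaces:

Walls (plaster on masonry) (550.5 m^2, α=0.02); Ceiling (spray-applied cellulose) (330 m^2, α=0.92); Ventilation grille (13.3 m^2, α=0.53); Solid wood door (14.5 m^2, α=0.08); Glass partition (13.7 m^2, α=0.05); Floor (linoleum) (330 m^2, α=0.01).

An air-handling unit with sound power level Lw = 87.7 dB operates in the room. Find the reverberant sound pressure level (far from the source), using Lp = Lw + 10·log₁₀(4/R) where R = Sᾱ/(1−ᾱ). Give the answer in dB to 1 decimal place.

67.3 dB

A = 326.804 sabins; S = 1252.0 m^2.
ᾱ = 326.804/1252.0 = 0.2610; R = Sᾱ/(1−ᾱ) = 326.804/(1−0.2610) = 442.225 m^2.
Lp = Lw + 10 log₁₀(4/R) = 87.7 -20.44 = 67.3 dB.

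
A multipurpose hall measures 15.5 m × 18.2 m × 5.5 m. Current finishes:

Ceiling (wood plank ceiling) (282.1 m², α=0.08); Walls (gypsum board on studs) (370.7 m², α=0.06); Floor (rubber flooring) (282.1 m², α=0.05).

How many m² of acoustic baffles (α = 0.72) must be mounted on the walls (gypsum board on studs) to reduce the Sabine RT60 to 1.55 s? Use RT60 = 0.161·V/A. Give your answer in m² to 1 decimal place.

Summing Sᵢαᵢ: 22.568 + 22.242 + 14.105 → A₁ = 58.915 sabins.
Required A₂ = 0.161·1551.55/1.55 = 161.161 sabins.
Absorption to add: 161.161 − 58.915 = 102.246 sabins.
Each m² of panel replacing the walls (gypsum board on studs) adds (0.72 − 0.06) = 0.66 sabins.
Area = ΔA/Δα = 102.246/0.66 = 154.9 m².

154.9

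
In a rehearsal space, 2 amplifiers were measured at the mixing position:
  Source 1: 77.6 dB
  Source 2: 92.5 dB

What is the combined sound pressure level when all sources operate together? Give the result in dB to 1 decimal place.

Σ 10^(Lᵢ/10) = 1.836e+09.
L_total = 10·log₁₀(1.836e+09) = 92.6 dB.

92.6 dB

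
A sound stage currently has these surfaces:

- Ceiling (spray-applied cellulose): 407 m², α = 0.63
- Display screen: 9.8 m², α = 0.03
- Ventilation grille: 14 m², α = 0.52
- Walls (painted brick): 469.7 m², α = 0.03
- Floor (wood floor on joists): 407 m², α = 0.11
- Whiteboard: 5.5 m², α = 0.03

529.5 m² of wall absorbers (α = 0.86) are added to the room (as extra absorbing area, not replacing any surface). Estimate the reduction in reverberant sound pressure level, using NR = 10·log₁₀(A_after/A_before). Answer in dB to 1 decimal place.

Total absorption A_before = 407*0.63 + 9.8*0.03 + 14*0.52 + 469.7*0.03 + 407*0.11 + 5.5*0.03
  = 256.410 + 0.294 + 7.280 + 14.091 + 44.770 + 0.165 = 323.010 m² sabins.
Added absorption = 529.5 × 0.86 = 455.370 sabins.
New total A_after = 778.380 sabins.
Reduction = 10 log₁₀(A_after/A_before) = 10 log₁₀(2.4098) = 3.8 dB.

3.8 dB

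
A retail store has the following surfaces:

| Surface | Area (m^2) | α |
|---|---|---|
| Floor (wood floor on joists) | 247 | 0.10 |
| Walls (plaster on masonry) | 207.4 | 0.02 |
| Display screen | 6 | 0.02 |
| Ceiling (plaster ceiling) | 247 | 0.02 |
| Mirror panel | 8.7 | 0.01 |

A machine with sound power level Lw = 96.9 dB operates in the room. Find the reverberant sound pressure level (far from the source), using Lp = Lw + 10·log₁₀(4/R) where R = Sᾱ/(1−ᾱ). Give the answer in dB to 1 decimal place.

A = 33.995 sabins; S = 716.1 m^2.
ᾱ = 33.995/716.1 = 0.0475; R = Sᾱ/(1−ᾱ) = 33.995/(1−0.0475) = 35.690 m^2.
Lp = Lw + 10 log₁₀(4/R) = 96.9 -9.50 = 87.4 dB.

87.4 dB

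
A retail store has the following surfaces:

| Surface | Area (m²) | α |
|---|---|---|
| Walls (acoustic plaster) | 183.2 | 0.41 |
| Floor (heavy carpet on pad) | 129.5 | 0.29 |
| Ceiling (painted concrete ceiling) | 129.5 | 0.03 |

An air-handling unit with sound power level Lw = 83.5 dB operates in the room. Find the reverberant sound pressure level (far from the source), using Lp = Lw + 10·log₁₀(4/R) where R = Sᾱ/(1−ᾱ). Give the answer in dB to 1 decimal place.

67.5 dB

Σ(Sᵢαᵢ) = 183.2·0.41 + 129.5·0.29 + 129.5·0.03 = 116.552; total area S = 442.2 m².
ᾱ = 116.552/442.2 = 0.2636; R = Sᾱ/(1−ᾱ) = 116.552/(1−0.2636) = 158.273 m².
Lp = Lw + 10 log₁₀(4/R) = 83.5 -15.97 = 67.5 dB.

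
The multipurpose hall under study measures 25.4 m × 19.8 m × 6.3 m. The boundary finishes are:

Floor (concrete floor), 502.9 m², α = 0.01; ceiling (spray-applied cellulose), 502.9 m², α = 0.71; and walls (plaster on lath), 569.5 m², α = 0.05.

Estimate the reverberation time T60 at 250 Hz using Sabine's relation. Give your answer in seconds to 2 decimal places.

1.31 seconds

Summing Sᵢαᵢ: 5.029 + 357.059 + 28.475 → A = 390.563 sabins.
Room volume: 3168.396 m³.
T = 0.161 V/A = 0.161·3168.396/390.563 = 1.31 s.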